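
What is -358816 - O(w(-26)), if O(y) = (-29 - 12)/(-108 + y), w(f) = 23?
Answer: -30499401/85 ≈ -3.5882e+5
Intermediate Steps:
O(y) = -41/(-108 + y)
-358816 - O(w(-26)) = -358816 - (-41)/(-108 + 23) = -358816 - (-41)/(-85) = -358816 - (-41)*(-1)/85 = -358816 - 1*41/85 = -358816 - 41/85 = -30499401/85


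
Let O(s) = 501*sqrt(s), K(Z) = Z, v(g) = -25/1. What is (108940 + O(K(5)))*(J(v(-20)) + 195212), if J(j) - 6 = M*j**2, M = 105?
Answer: 28416236420 + 130682343*sqrt(5) ≈ 2.8708e+10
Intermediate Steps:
v(g) = -25 (v(g) = -25*1 = -25)
J(j) = 6 + 105*j**2
(108940 + O(K(5)))*(J(v(-20)) + 195212) = (108940 + 501*sqrt(5))*((6 + 105*(-25)**2) + 195212) = (108940 + 501*sqrt(5))*((6 + 105*625) + 195212) = (108940 + 501*sqrt(5))*((6 + 65625) + 195212) = (108940 + 501*sqrt(5))*(65631 + 195212) = (108940 + 501*sqrt(5))*260843 = 28416236420 + 130682343*sqrt(5)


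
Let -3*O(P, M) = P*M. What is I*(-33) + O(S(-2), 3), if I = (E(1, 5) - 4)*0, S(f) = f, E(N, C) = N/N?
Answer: 2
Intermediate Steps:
E(N, C) = 1
O(P, M) = -M*P/3 (O(P, M) = -P*M/3 = -M*P/3)
I = 0 (I = (1 - 4)*0 = -3*0 = 0)
I*(-33) + O(S(-2), 3) = 0*(-33) - ⅓*3*(-2) = 0 + 2 = 2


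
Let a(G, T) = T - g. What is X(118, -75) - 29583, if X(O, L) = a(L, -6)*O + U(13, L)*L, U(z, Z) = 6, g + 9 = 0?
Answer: -29679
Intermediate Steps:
g = -9 (g = -9 + 0 = -9)
a(G, T) = 9 + T (a(G, T) = T - 1*(-9) = T + 9 = 9 + T)
X(O, L) = 3*O + 6*L (X(O, L) = (9 - 6)*O + 6*L = 3*O + 6*L)
X(118, -75) - 29583 = (3*118 + 6*(-75)) - 29583 = (354 - 450) - 29583 = -96 - 29583 = -29679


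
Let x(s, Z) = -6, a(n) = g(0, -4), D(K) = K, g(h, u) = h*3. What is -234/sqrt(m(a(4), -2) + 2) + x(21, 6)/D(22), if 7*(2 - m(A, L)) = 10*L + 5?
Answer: -3/11 - 234*sqrt(301)/43 ≈ -94.685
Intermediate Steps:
g(h, u) = 3*h
a(n) = 0 (a(n) = 3*0 = 0)
m(A, L) = 9/7 - 10*L/7 (m(A, L) = 2 - (10*L + 5)/7 = 2 - (5 + 10*L)/7 = 2 + (-5/7 - 10*L/7) = 9/7 - 10*L/7)
-234/sqrt(m(a(4), -2) + 2) + x(21, 6)/D(22) = -234/sqrt((9/7 - 10/7*(-2)) + 2) - 6/22 = -234/sqrt((9/7 + 20/7) + 2) - 6*1/22 = -234/sqrt(29/7 + 2) - 3/11 = -234*sqrt(301)/43 - 3/11 = -3/11 - 234*sqrt(301)/43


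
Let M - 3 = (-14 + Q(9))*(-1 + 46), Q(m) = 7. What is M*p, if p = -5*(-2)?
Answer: -3120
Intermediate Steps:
p = 10
M = -312 (M = 3 + (-14 + 7)*(-1 + 46) = 3 - 7*45 = 3 - 315 = -312)
M*p = -312*10 = -3120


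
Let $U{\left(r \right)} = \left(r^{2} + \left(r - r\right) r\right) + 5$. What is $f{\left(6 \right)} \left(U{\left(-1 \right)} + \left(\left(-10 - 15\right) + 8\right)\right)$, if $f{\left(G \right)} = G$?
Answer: $-66$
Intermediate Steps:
$U{\left(r \right)} = 5 + r^{2}$ ($U{\left(r \right)} = \left(r^{2} + 0 r\right) + 5 = \left(r^{2} + 0\right) + 5 = r^{2} + 5 = 5 + r^{2}$)
$f{\left(6 \right)} \left(U{\left(-1 \right)} + \left(\left(-10 - 15\right) + 8\right)\right) = 6 \left(\left(5 + \left(-1\right)^{2}\right) + \left(\left(-10 - 15\right) + 8\right)\right) = 6 \left(\left(5 + 1\right) + \left(-25 + 8\right)\right) = 6 \left(6 - 17\right) = 6 \left(-11\right) = -66$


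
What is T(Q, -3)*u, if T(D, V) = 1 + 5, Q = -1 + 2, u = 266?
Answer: 1596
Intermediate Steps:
Q = 1
T(D, V) = 6
T(Q, -3)*u = 6*266 = 1596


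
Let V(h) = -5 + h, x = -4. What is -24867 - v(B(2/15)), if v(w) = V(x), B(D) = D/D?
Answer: -24858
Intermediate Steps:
B(D) = 1
v(w) = -9 (v(w) = -5 - 4 = -9)
-24867 - v(B(2/15)) = -24867 - 1*(-9) = -24867 + 9 = -24858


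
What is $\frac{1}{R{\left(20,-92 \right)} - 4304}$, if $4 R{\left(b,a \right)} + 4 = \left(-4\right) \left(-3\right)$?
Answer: $- \frac{1}{4302} \approx -0.00023245$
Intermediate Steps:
$R{\left(b,a \right)} = 2$ ($R{\left(b,a \right)} = -1 + \frac{\left(-4\right) \left(-3\right)}{4} = -1 + \frac{1}{4} \cdot 12 = -1 + 3 = 2$)
$\frac{1}{R{\left(20,-92 \right)} - 4304} = \frac{1}{2 - 4304} = \frac{1}{-4302} = - \frac{1}{4302}$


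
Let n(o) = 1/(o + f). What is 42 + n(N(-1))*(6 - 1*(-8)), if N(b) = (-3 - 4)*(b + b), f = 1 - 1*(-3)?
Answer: 385/9 ≈ 42.778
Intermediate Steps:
f = 4 (f = 1 + 3 = 4)
N(b) = -14*b
n(o) = 1/(4 + o) (n(o) = 1/(o + 4) = 1/(4 + o))
42 + n(N(-1))*(6 - 1*(-8)) = 42 + (6 - 1*(-8))/(4 - 14*(-1)) = 42 + (6 + 8)/(4 + 14) = 42 + 14/18 = 42 + (1/18)*14 = 42 + 7/9 = 385/9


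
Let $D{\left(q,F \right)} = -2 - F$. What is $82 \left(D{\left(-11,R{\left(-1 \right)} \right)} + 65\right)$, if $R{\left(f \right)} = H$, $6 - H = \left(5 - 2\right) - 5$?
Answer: $4510$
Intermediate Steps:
$H = 8$ ($H = 6 - \left(\left(5 - 2\right) - 5\right) = 6 - \left(3 - 5\right) = 6 - -2 = 6 + 2 = 8$)
$R{\left(f \right)} = 8$
$82 \left(D{\left(-11,R{\left(-1 \right)} \right)} + 65\right) = 82 \left(\left(-2 - 8\right) + 65\right) = 82 \left(-10 + 65\right) = 82 \cdot 55 = 4510$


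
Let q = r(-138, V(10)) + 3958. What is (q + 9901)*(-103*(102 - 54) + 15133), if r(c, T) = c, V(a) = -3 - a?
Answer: 139803269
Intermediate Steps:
q = 3820 (q = -138 + 3958 = 3820)
(q + 9901)*(-103*(102 - 54) + 15133) = (3820 + 9901)*(-103*(102 - 54) + 15133) = 13721*(-103*48 + 15133) = 13721*(-4944 + 15133) = 13721*10189 = 139803269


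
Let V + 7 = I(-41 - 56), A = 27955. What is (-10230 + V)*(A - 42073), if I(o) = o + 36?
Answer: 145387164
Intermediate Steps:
I(o) = 36 + o
V = -68 (V = -7 + (36 + (-41 - 56)) = -7 + (36 - 97) = -7 - 61 = -68)
(-10230 + V)*(A - 42073) = (-10230 - 68)*(27955 - 42073) = -10298*(-14118) = 145387164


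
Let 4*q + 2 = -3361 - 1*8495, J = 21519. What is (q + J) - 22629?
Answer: -8149/2 ≈ -4074.5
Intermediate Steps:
q = -5929/2 (q = -1/2 + (-3361 - 1*8495)/4 = -1/2 + (-3361 - 8495)/4 = -1/2 + (1/4)*(-11856) = -1/2 - 2964 = -5929/2 ≈ -2964.5)
(q + J) - 22629 = (-5929/2 + 21519) - 22629 = 37109/2 - 22629 = -8149/2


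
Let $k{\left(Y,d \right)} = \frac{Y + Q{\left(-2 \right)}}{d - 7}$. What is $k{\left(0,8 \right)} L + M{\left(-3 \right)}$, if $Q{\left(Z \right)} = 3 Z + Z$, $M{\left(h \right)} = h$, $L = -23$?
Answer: $181$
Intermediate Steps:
$Q{\left(Z \right)} = 4 Z$
$k{\left(Y,d \right)} = \frac{-8 + Y}{-7 + d}$ ($k{\left(Y,d \right)} = \frac{Y + 4 \left(-2\right)}{d - 7} = \frac{Y - 8}{-7 + d} = \frac{-8 + Y}{-7 + d}$)
$k{\left(0,8 \right)} L + M{\left(-3 \right)} = \frac{-8 + 0}{-7 + 8} \left(-23\right) - 3 = 1^{-1} \left(-8\right) \left(-23\right) - 3 = 1 \left(-8\right) \left(-23\right) - 3 = \left(-8\right) \left(-23\right) - 3 = 184 - 3 = 181$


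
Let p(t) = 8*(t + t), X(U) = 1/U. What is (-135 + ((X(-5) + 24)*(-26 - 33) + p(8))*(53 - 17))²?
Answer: 53080012881/25 ≈ 2.1232e+9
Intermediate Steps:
p(t) = 16*t (p(t) = 8*(2*t) = 16*t)
(-135 + ((X(-5) + 24)*(-26 - 33) + p(8))*(53 - 17))² = (-135 + ((1/(-5) + 24)*(-26 - 33) + 16*8)*(53 - 17))² = (-135 + ((-⅕ + 24)*(-59) + 128)*36)² = (-135 + ((119/5)*(-59) + 128)*36)² = (-135 + (-7021/5 + 128)*36)² = (-135 - 6381/5*36)² = (-135 - 229716/5)² = (-230391/5)² = 53080012881/25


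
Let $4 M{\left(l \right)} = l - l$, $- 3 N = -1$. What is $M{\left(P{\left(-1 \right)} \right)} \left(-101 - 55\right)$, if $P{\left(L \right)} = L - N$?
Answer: $0$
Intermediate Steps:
$N = \frac{1}{3}$ ($N = \left(- \frac{1}{3}\right) \left(-1\right) = \frac{1}{3} \approx 0.33333$)
$P{\left(L \right)} = - \frac{1}{3} + L$ ($P{\left(L \right)} = L - \frac{1}{3} = - \frac{1}{3} + L$)
$M{\left(l \right)} = 0$ ($M{\left(l \right)} = \frac{l - l}{4} = \frac{1}{4} \cdot 0 = 0$)
$M{\left(P{\left(-1 \right)} \right)} \left(-101 - 55\right) = 0 \left(-101 - 55\right) = 0 \left(-156\right) = 0$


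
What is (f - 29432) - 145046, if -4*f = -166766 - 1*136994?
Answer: -98538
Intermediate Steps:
f = 75940 (f = -(-166766 - 1*136994)/4 = -(-166766 - 136994)/4 = -¼*(-303760) = 75940)
(f - 29432) - 145046 = (75940 - 29432) - 145046 = 46508 - 145046 = -98538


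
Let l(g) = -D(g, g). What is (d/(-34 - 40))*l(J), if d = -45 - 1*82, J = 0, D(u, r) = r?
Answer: 0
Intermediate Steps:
d = -127 (d = -45 - 82 = -127)
l(g) = -g
(d/(-34 - 40))*l(J) = (-127/(-34 - 40))*(-1*0) = -127/(-74)*0 = -127*(-1/74)*0 = (127/74)*0 = 0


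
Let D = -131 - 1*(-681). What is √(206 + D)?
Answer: 6*√21 ≈ 27.495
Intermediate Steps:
D = 550 (D = -131 + 681 = 550)
√(206 + D) = √(206 + 550) = √756 = 6*√21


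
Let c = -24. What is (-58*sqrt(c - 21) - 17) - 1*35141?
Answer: -35158 - 174*I*sqrt(5) ≈ -35158.0 - 389.08*I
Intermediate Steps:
(-58*sqrt(c - 21) - 17) - 1*35141 = (-58*sqrt(-24 - 21) - 17) - 1*35141 = (-174*I*sqrt(5) - 17) - 35141 = (-17 - 174*I*sqrt(5)) - 35141 = -35158 - 174*I*sqrt(5)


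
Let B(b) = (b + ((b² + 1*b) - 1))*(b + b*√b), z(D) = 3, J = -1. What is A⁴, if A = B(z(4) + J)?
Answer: 653072 + 460992*√2 ≈ 1.3050e+6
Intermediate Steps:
B(b) = (b + b^(3/2))*(-1 + b² + 2*b) (B(b) = (b + ((b² + b) - 1))*(b + b^(3/2)) = (b + ((b + b²) - 1))*(b + b^(3/2)) = (b + (-1 + b + b²))*(b + b^(3/2)) = (-1 + b² + 2*b)*(b + b^(3/2)) = (b + b^(3/2))*(-1 + b² + 2*b))
A = 14 + 14*√2 (A = (3 - 1)³ + (3 - 1)^(7/2) - (3 - 1) - (3 - 1)^(3/2) + 2*(3 - 1)² + 2*(3 - 1)^(5/2) = 2³ + 2^(7/2) - 1*2 - 2^(3/2) + 2*2² + 2*2^(5/2) = 8 + 8*√2 - 2 - 2*√2 + 2*4 + 2*(4*√2) = 8 + 8*√2 - 2 - 2*√2 + 8 + 8*√2 = 14 + 14*√2 ≈ 33.799)
A⁴ = (14 + 14*√2)⁴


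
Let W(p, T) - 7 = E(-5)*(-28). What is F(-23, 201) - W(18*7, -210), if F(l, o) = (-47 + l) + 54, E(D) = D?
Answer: -163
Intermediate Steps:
F(l, o) = 7 + l
W(p, T) = 147 (W(p, T) = 7 - 5*(-28) = 7 + 140 = 147)
F(-23, 201) - W(18*7, -210) = (7 - 23) - 1*147 = -16 - 147 = -163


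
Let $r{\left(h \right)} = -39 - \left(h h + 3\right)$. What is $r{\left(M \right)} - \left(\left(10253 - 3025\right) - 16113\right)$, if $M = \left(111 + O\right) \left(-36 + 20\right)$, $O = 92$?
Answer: $-10540661$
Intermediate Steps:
$M = -3248$ ($M = \left(111 + 92\right) \left(-36 + 20\right) = 203 \left(-16\right) = -3248$)
$r{\left(h \right)} = -42 - h^{2}$ ($r{\left(h \right)} = -39 - \left(h^{2} + 3\right) = -39 - \left(3 + h^{2}\right) = -42 - h^{2}$)
$r{\left(M \right)} - \left(\left(10253 - 3025\right) - 16113\right) = \left(-42 - \left(-3248\right)^{2}\right) - \left(\left(10253 - 3025\right) - 16113\right) = \left(-42 - 10549504\right) - \left(7228 - 16113\right) = \left(-42 - 10549504\right) - -8885 = -10549546 + 8885 = -10540661$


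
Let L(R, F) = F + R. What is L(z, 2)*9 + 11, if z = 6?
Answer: 83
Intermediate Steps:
L(z, 2)*9 + 11 = (2 + 6)*9 + 11 = 8*9 + 11 = 72 + 11 = 83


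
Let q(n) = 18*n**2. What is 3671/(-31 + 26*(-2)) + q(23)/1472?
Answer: -100291/2656 ≈ -37.760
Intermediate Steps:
3671/(-31 + 26*(-2)) + q(23)/1472 = 3671/(-31 + 26*(-2)) + (18*23**2)/1472 = 3671/(-31 - 52) + (18*529)*(1/1472) = 3671/(-83) + 9522*(1/1472) = 3671*(-1/83) + 207/32 = -3671/83 + 207/32 = -100291/2656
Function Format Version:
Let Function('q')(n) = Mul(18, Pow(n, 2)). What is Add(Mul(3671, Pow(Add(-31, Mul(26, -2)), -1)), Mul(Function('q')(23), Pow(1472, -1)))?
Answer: Rational(-100291, 2656) ≈ -37.760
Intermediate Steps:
Add(Mul(3671, Pow(Add(-31, Mul(26, -2)), -1)), Mul(Function('q')(23), Pow(1472, -1))) = Add(Mul(3671, Pow(Add(-31, Mul(26, -2)), -1)), Mul(Mul(18, Pow(23, 2)), Pow(1472, -1))) = Add(Mul(3671, Pow(Add(-31, -52), -1)), Mul(Mul(18, 529), Rational(1, 1472))) = Add(Mul(3671, Pow(-83, -1)), Mul(9522, Rational(1, 1472))) = Add(Mul(3671, Rational(-1, 83)), Rational(207, 32)) = Add(Rational(-3671, 83), Rational(207, 32)) = Rational(-100291, 2656)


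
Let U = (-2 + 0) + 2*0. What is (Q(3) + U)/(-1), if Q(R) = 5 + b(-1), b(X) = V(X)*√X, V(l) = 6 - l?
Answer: -3 - 7*I ≈ -3.0 - 7.0*I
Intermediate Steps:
U = -2 (U = -2 + 0 = -2)
b(X) = √X*(6 - X) (b(X) = (6 - X)*√X = √X*(6 - X))
Q(R) = 5 + 7*I (Q(R) = 5 + √(-1)*(6 - 1*(-1)) = 5 + I*(6 + 1) = 5 + I*7 = 5 + 7*I)
(Q(3) + U)/(-1) = ((5 + 7*I) - 2)/(-1) = (3 + 7*I)*(-1) = -3 - 7*I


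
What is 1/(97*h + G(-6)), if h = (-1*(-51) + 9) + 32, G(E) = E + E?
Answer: 1/8912 ≈ 0.00011221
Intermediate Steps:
G(E) = 2*E
h = 92 (h = (51 + 9) + 32 = 60 + 32 = 92)
1/(97*h + G(-6)) = 1/(97*92 + 2*(-6)) = 1/(8924 - 12) = 1/8912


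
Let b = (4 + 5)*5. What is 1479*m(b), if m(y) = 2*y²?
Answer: 5989950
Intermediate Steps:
b = 45 (b = 9*5 = 45)
1479*m(b) = 1479*(2*45²) = 1479*(2*2025) = 1479*4050 = 5989950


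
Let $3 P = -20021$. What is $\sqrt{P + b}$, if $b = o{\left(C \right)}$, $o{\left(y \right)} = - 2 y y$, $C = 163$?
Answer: $\frac{i \sqrt{538305}}{3} \approx 244.56 i$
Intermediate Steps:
$P = - \frac{20021}{3}$ ($P = \frac{1}{3} \left(-20021\right) = - \frac{20021}{3} \approx -6673.7$)
$o{\left(y \right)} = - 2 y^{2}$
$b = -53138$ ($b = - 2 \cdot 163^{2} = \left(-2\right) 26569 = -53138$)
$\sqrt{P + b} = \sqrt{- \frac{20021}{3} - 53138} = \sqrt{- \frac{179435}{3}} = \frac{i \sqrt{538305}}{3}$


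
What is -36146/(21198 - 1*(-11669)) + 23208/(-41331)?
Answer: -32706198/19687333 ≈ -1.6613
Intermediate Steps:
-36146/(21198 - 1*(-11669)) + 23208/(-41331) = -36146/(21198 + 11669) + 23208*(-1/41331) = -36146/32867 - 7736/13777 = -32706198/19687333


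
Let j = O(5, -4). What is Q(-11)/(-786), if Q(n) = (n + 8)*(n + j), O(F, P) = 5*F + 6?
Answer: 10/131 ≈ 0.076336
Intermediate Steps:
O(F, P) = 6 + 5*F
j = 31 (j = 6 + 5*5 = 6 + 25 = 31)
Q(n) = (8 + n)*(31 + n) (Q(n) = (n + 8)*(n + 31) = (8 + n)*(31 + n))
Q(-11)/(-786) = (248 + (-11)² + 39*(-11))/(-786) = (248 + 121 - 429)*(-1/786) = -60*(-1/786) = 10/131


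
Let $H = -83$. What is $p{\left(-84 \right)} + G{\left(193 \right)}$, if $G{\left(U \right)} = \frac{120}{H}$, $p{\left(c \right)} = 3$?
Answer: $\frac{129}{83} \approx 1.5542$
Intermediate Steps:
$G{\left(U \right)} = - \frac{120}{83}$ ($G{\left(U \right)} = \frac{120}{-83} = 120 \left(- \frac{1}{83}\right) = - \frac{120}{83}$)
$p{\left(-84 \right)} + G{\left(193 \right)} = 3 - \frac{120}{83} = \frac{129}{83}$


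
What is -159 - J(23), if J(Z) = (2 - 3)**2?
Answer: -160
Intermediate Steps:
J(Z) = 1 (J(Z) = (-1)**2 = 1)
-159 - J(23) = -159 - 1*1 = -159 - 1 = -160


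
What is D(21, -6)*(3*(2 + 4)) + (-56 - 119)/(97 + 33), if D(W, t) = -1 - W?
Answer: -10331/26 ≈ -397.35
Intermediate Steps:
D(21, -6)*(3*(2 + 4)) + (-56 - 119)/(97 + 33) = (-1 - 1*21)*(3*(2 + 4)) + (-56 - 119)/(97 + 33) = (-1 - 21)*(3*6) - 175/130 = -22*18 - 175*1/130 = -396 - 35/26 = -10331/26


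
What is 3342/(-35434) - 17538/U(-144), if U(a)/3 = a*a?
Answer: -69111719/183689856 ≈ -0.37624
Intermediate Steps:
U(a) = 3*a² (U(a) = 3*(a*a) = 3*a²)
3342/(-35434) - 17538/U(-144) = 3342/(-35434) - 17538/(3*(-144)²) = 3342*(-1/35434) - 17538/(3*20736) = -1671/17717 - 17538/62208 = -1671/17717 - 17538*1/62208 = -1671/17717 - 2923/10368 = -69111719/183689856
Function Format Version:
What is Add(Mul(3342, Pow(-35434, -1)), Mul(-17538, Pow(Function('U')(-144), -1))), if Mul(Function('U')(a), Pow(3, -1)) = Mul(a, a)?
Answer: Rational(-69111719, 183689856) ≈ -0.37624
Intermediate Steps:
Function('U')(a) = Mul(3, Pow(a, 2)) (Function('U')(a) = Mul(3, Mul(a, a)) = Mul(3, Pow(a, 2)))
Add(Mul(3342, Pow(-35434, -1)), Mul(-17538, Pow(Function('U')(-144), -1))) = Add(Mul(3342, Pow(-35434, -1)), Mul(-17538, Pow(Mul(3, Pow(-144, 2)), -1))) = Add(Mul(3342, Rational(-1, 35434)), Mul(-17538, Pow(Mul(3, 20736), -1))) = Add(Rational(-1671, 17717), Mul(-17538, Pow(62208, -1))) = Add(Rational(-1671, 17717), Mul(-17538, Rational(1, 62208))) = Add(Rational(-1671, 17717), Rational(-2923, 10368)) = Rational(-69111719, 183689856)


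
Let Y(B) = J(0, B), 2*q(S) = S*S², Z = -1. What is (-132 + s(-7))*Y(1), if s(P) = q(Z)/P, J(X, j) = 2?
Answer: -1847/7 ≈ -263.86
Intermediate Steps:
q(S) = S³/2 (q(S) = (S*S²)/2 = S³/2)
s(P) = -1/(2*P) (s(P) = ((½)*(-1)³)/P = ((½)*(-1))/P = -1/(2*P))
Y(B) = 2
(-132 + s(-7))*Y(1) = (-132 - ½/(-7))*2 = (-132 - ½*(-⅐))*2 = (-132 + 1/14)*2 = -1847/14*2 = -1847/7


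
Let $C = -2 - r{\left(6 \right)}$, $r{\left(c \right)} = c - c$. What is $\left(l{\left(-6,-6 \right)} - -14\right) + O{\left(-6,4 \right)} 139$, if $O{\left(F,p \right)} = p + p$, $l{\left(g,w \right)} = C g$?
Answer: $1138$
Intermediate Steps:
$r{\left(c \right)} = 0$
$C = -2$ ($C = -2 - 0 = -2 + 0 = -2$)
$l{\left(g,w \right)} = - 2 g$
$O{\left(F,p \right)} = 2 p$
$\left(l{\left(-6,-6 \right)} - -14\right) + O{\left(-6,4 \right)} 139 = \left(\left(-2\right) \left(-6\right) - -14\right) + 2 \cdot 4 \cdot 139 = \left(12 + 14\right) + 8 \cdot 139 = 26 + 1112 = 1138$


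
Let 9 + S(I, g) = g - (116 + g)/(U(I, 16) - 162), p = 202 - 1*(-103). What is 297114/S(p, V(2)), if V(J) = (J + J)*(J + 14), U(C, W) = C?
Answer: 42487302/7685 ≈ 5528.6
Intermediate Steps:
p = 305 (p = 202 + 103 = 305)
V(J) = 2*J*(14 + J) (V(J) = (2*J)*(14 + J) = 2*J*(14 + J))
S(I, g) = -9 + g - (116 + g)/(-162 + I) (S(I, g) = -9 + (g - (116 + g)/(I - 162)) = -9 + (g - (116 + g)/(-162 + I)) = -9 + g - (116 + g)/(-162 + I))
297114/S(p, V(2)) = 297114/(((1342 - 326*2*(14 + 2) - 9*305 + 305*(2*2*(14 + 2)))/(-162 + 305))) = 297114/(((1342 - 326*2*16 - 2745 + 305*(2*2*16))/143)) = 297114/(((1342 - 163*64 - 2745 + 305*64)/143)) = 297114/(((1342 - 10432 - 2745 + 19520)/143)) = 297114/(((1/143)*7685)) = 297114/(7685/143) = 297114*(143/7685) = 42487302/7685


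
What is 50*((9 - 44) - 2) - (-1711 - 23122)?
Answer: 22983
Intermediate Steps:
50*((9 - 44) - 2) - (-1711 - 23122) = 50*(-35 - 2) - 1*(-24833) = 50*(-37) + 24833 = -1850 + 24833 = 22983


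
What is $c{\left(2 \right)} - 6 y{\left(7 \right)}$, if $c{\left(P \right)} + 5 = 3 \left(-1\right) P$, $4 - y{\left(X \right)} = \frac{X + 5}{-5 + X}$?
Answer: $1$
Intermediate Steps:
$y{\left(X \right)} = 4 - \frac{5 + X}{-5 + X}$ ($y{\left(X \right)} = 4 - \frac{X + 5}{-5 + X} = 4 - \frac{5 + X}{-5 + X}$)
$c{\left(P \right)} = -5 - 3 P$ ($c{\left(P \right)} = -5 + 3 \left(-1\right) P = -5 - 3 P$)
$c{\left(2 \right)} - 6 y{\left(7 \right)} = \left(-5 - 6\right) - 6 \frac{-25 + 3 \cdot 7}{-5 + 7} = \left(-5 - 6\right) - 6 \frac{-25 + 21}{2} = -11 - 6 \cdot \frac{1}{2} \left(-4\right) = -11 - -12 = -11 + 12 = 1$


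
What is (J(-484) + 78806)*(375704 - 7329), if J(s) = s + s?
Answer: 28673573250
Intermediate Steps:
J(s) = 2*s
(J(-484) + 78806)*(375704 - 7329) = (2*(-484) + 78806)*(375704 - 7329) = (-968 + 78806)*368375 = 77838*368375 = 28673573250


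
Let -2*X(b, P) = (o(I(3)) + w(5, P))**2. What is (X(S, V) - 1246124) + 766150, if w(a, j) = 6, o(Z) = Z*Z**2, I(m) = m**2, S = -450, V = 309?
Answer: -1500173/2 ≈ -7.5009e+5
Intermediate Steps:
o(Z) = Z**3
X(b, P) = -540225/2 (X(b, P) = -((3**2)**3 + 6)**2/2 = -(9**3 + 6)**2/2 = -(729 + 6)**2/2 = -1/2*735**2 = -1/2*540225 = -540225/2)
(X(S, V) - 1246124) + 766150 = (-540225/2 - 1246124) + 766150 = -3032473/2 + 766150 = -1500173/2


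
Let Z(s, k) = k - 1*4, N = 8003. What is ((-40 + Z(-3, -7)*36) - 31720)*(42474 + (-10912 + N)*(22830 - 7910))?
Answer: 1394277921736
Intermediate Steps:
Z(s, k) = -4 + k (Z(s, k) = k - 4 = -4 + k)
((-40 + Z(-3, -7)*36) - 31720)*(42474 + (-10912 + N)*(22830 - 7910)) = ((-40 + (-4 - 7)*36) - 31720)*(42474 + (-10912 + 8003)*(22830 - 7910)) = ((-40 - 11*36) - 31720)*(42474 - 2909*14920) = ((-40 - 396) - 31720)*(42474 - 43402280) = (-436 - 31720)*(-43359806) = -32156*(-43359806) = 1394277921736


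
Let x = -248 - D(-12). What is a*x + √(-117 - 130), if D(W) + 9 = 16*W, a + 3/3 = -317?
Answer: 14946 + I*√247 ≈ 14946.0 + 15.716*I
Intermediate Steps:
a = -318 (a = -1 - 317 = -318)
D(W) = -9 + 16*W
x = -47 (x = -248 - (-9 + 16*(-12)) = -248 - (-9 - 192) = -248 - 1*(-201) = -248 + 201 = -47)
a*x + √(-117 - 130) = -318*(-47) + √(-117 - 130) = 14946 + √(-247) = 14946 + I*√247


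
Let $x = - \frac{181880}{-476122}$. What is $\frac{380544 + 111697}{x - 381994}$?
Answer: $- \frac{117183384701}{90937782694} \approx -1.2886$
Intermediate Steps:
$x = \frac{90940}{238061}$ ($x = \left(-181880\right) \left(- \frac{1}{476122}\right) = \frac{90940}{238061} \approx 0.382$)
$\frac{380544 + 111697}{x - 381994} = \frac{380544 + 111697}{\frac{90940}{238061} - 381994} = \frac{492241}{\frac{90940}{238061} - 381994} = \frac{492241}{- \frac{90937782694}{238061}} = 492241 \left(- \frac{238061}{90937782694}\right) = - \frac{117183384701}{90937782694}$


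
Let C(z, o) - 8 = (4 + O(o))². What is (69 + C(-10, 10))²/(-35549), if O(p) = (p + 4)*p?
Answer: -433180969/35549 ≈ -12185.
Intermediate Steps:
O(p) = p*(4 + p) (O(p) = (4 + p)*p = p*(4 + p))
C(z, o) = 8 + (4 + o*(4 + o))²
(69 + C(-10, 10))²/(-35549) = (69 + (8 + (4 + 10*(4 + 10))²))²/(-35549) = (69 + (8 + (4 + 10*14)²))²*(-1/35549) = (69 + (8 + (4 + 140)²))²*(-1/35549) = (69 + (8 + 144²))²*(-1/35549) = (69 + (8 + 20736))²*(-1/35549) = (69 + 20744)²*(-1/35549) = 20813²*(-1/35549) = 433180969*(-1/35549) = -433180969/35549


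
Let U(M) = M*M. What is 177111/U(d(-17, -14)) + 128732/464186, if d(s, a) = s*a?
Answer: 44752171027/13146675892 ≈ 3.4041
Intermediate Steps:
d(s, a) = a*s
U(M) = M**2
177111/U(d(-17, -14)) + 128732/464186 = 177111/((-14*(-17))**2) + 128732/464186 = 177111/(238**2) + 128732*(1/464186) = 177111/56644 + 64366/232093 = 44752171027/13146675892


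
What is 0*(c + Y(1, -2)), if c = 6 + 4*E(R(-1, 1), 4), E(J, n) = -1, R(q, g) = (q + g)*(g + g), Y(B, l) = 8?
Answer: 0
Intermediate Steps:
R(q, g) = 2*g*(g + q) (R(q, g) = (g + q)*(2*g) = 2*g*(g + q))
c = 2 (c = 6 + 4*(-1) = 6 - 4 = 2)
0*(c + Y(1, -2)) = 0*(2 + 8) = 0*10 = 0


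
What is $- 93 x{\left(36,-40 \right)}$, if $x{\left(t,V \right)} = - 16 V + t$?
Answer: $-62868$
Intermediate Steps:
$x{\left(t,V \right)} = t - 16 V$
$- 93 x{\left(36,-40 \right)} = - 93 \left(36 - -640\right) = - 93 \left(36 + 640\right) = \left(-93\right) 676 = -62868$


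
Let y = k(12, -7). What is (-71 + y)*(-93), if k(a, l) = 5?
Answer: 6138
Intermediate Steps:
y = 5
(-71 + y)*(-93) = (-71 + 5)*(-93) = -66*(-93) = 6138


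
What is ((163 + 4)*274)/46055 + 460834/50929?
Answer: 23554119052/2345535095 ≈ 10.042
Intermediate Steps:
((163 + 4)*274)/46055 + 460834/50929 = (167*274)*(1/46055) + 460834*(1/50929) = 45758*(1/46055) + 460834/50929 = 45758/46055 + 460834/50929 = 23554119052/2345535095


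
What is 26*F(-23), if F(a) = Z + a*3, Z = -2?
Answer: -1846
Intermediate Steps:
F(a) = -2 + 3*a (F(a) = -2 + a*3 = -2 + 3*a)
26*F(-23) = 26*(-2 + 3*(-23)) = 26*(-2 - 69) = 26*(-71) = -1846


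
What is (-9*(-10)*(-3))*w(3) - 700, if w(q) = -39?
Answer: 9830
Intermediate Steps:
(-9*(-10)*(-3))*w(3) - 700 = (-9*(-10)*(-3))*(-39) - 700 = (90*(-3))*(-39) - 700 = -270*(-39) - 700 = 10530 - 700 = 9830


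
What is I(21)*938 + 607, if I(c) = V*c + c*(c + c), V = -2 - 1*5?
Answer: 690037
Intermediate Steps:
V = -7 (V = -2 - 5 = -7)
I(c) = -7*c + 2*c² (I(c) = -7*c + c*(c + c) = -7*c + c*(2*c) = -7*c + 2*c²)
I(21)*938 + 607 = (21*(-7 + 2*21))*938 + 607 = (21*(-7 + 42))*938 + 607 = (21*35)*938 + 607 = 735*938 + 607 = 689430 + 607 = 690037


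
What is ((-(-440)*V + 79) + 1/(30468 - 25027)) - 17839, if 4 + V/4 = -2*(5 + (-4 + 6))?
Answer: -269003039/5441 ≈ -49440.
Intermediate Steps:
V = -72 (V = -16 + 4*(-2*(5 + (-4 + 6))) = -16 + 4*(-2*(5 + 2)) = -16 + 4*(-2*7) = -16 + 4*(-14) = -16 - 56 = -72)
((-(-440)*V + 79) + 1/(30468 - 25027)) - 17839 = ((-(-440)*(-72) + 79) + 1/(30468 - 25027)) - 17839 = ((-44*720 + 79) + 1/5441) - 17839 = ((-31680 + 79) + 1/5441) - 17839 = (-31601 + 1/5441) - 17839 = -171941040/5441 - 17839 = -269003039/5441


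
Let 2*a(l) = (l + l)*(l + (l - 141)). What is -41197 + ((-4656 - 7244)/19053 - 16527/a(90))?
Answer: -102053646883/2476890 ≈ -41202.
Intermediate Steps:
a(l) = l*(-141 + 2*l) (a(l) = ((l + l)*(l + (l - 141)))/2 = ((2*l)*(l + (-141 + l)))/2 = ((2*l)*(-141 + 2*l))/2 = (2*l*(-141 + 2*l))/2 = l*(-141 + 2*l))
-41197 + ((-4656 - 7244)/19053 - 16527/a(90)) = -41197 + ((-4656 - 7244)/19053 - 16527*1/(90*(-141 + 2*90))) = -41197 + (-11900*1/19053 - 16527*1/(90*(-141 + 180))) = -41197 + (-11900/19053 - 16527/(90*39)) = -41197 + (-11900/19053 - 16527/3510) = -41197 + (-11900/19053 - 16527*1/3510) = -41197 + (-11900/19053 - 5509/1170) = -41197 - 13209553/2476890 = -102053646883/2476890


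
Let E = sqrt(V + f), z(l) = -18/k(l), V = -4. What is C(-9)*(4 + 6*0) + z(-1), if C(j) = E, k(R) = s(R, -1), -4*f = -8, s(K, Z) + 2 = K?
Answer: 6 + 4*I*sqrt(2) ≈ 6.0 + 5.6569*I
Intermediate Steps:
s(K, Z) = -2 + K
f = 2 (f = -1/4*(-8) = 2)
k(R) = -2 + R
z(l) = -18/(-2 + l)
E = I*sqrt(2) (E = sqrt(-4 + 2) = sqrt(-2) = I*sqrt(2) ≈ 1.4142*I)
C(j) = I*sqrt(2)
C(-9)*(4 + 6*0) + z(-1) = (I*sqrt(2))*(4 + 6*0) - 18/(-2 - 1) = (I*sqrt(2))*(4 + 0) - 18/(-3) = (I*sqrt(2))*4 - 18*(-1/3) = 4*I*sqrt(2) + 6 = 6 + 4*I*sqrt(2)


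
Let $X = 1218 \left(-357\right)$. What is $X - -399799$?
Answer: $-35027$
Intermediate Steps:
$X = -434826$
$X - -399799 = -434826 - -399799 = -434826 + 399799 = -35027$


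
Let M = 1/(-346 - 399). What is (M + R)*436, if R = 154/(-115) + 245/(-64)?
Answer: -617821919/274160 ≈ -2253.5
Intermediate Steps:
R = -38031/7360 (R = 154*(-1/115) + 245*(-1/64) = -154/115 - 245/64 = -38031/7360 ≈ -5.1673)
M = -1/745 (M = 1/(-745) = -1/745 ≈ -0.0013423)
(M + R)*436 = (-1/745 - 38031/7360)*436 = -5668091/1096640*436 = -617821919/274160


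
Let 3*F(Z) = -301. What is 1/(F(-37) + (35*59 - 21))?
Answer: 3/5831 ≈ 0.00051449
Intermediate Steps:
F(Z) = -301/3 (F(Z) = (⅓)*(-301) = -301/3)
1/(F(-37) + (35*59 - 21)) = 1/(-301/3 + (35*59 - 21)) = 1/(-301/3 + (2065 - 21)) = 1/(-301/3 + 2044) = 1/(5831/3) = 3/5831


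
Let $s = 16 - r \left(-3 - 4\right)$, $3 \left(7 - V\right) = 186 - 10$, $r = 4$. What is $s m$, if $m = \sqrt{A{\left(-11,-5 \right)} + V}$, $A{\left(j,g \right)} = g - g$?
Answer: $\frac{44 i \sqrt{465}}{3} \approx 316.27 i$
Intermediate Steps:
$V = - \frac{155}{3}$ ($V = 7 - \frac{186 - 10}{3} = 7 - \frac{176}{3} = - \frac{155}{3} \approx -51.667$)
$A{\left(j,g \right)} = 0$
$m = \frac{i \sqrt{465}}{3}$ ($m = \sqrt{0 - \frac{155}{3}} = \sqrt{- \frac{155}{3}} = \frac{i \sqrt{465}}{3} \approx 7.188 i$)
$s = 44$ ($s = 16 - 4 \left(-3 - 4\right) = 16 - 4 \left(-7\right) = 16 - -28 = 16 + 28 = 44$)
$s m = 44 \frac{i \sqrt{465}}{3} = \frac{44 i \sqrt{465}}{3}$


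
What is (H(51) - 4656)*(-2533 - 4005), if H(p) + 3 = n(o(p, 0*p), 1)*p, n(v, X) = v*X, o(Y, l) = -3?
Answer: 31460856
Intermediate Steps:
n(v, X) = X*v
H(p) = -3 - 3*p (H(p) = -3 + (1*(-3))*p = -3 - 3*p)
(H(51) - 4656)*(-2533 - 4005) = ((-3 - 3*51) - 4656)*(-2533 - 4005) = ((-3 - 153) - 4656)*(-6538) = (-156 - 4656)*(-6538) = -4812*(-6538) = 31460856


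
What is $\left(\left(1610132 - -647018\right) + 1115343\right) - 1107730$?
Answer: $2264763$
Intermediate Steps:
$\left(\left(1610132 - -647018\right) + 1115343\right) - 1107730 = \left(\left(1610132 + 647018\right) + 1115343\right) - 1107730 = \left(2257150 + 1115343\right) - 1107730 = 3372493 - 1107730 = 2264763$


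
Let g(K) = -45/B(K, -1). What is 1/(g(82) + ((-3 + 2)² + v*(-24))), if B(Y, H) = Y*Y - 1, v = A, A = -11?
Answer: 747/197950 ≈ 0.0037737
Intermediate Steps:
v = -11
B(Y, H) = -1 + Y² (B(Y, H) = Y² - 1 = -1 + Y²)
g(K) = -45/(-1 + K²)
1/(g(82) + ((-3 + 2)² + v*(-24))) = 1/(-45/(-1 + 82²) + ((-3 + 2)² - 11*(-24))) = 1/(-45/(-1 + 6724) + ((-1)² + 264)) = 1/(-45/6723 + (1 + 264)) = 1/(-45*1/6723 + 265) = 1/(-5/747 + 265) = 1/(197950/747) = 747/197950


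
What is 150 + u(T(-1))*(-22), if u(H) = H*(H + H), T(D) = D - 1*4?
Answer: -950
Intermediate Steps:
T(D) = -4 + D (T(D) = D - 4 = -4 + D)
u(H) = 2*H² (u(H) = H*(2*H) = 2*H²)
150 + u(T(-1))*(-22) = 150 + (2*(-4 - 1)²)*(-22) = 150 + (2*(-5)²)*(-22) = 150 + (2*25)*(-22) = 150 + 50*(-22) = 150 - 1100 = -950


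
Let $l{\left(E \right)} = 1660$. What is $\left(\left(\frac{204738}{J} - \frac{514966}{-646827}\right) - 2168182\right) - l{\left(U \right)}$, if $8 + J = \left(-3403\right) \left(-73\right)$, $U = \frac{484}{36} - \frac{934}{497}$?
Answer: $- \frac{348647656290384922}{160678941897} \approx -2.1698 \cdot 10^{6}$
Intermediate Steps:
$U = \frac{51731}{4473}$ ($U = 484 \cdot \frac{1}{36} - \frac{934}{497} = \frac{121}{9} - \frac{934}{497} = \frac{51731}{4473} \approx 11.565$)
$J = 248411$ ($J = -8 - -248419 = -8 + 248419 = 248411$)
$\left(\left(\frac{204738}{J} - \frac{514966}{-646827}\right) - 2168182\right) - l{\left(U \right)} = \left(\left(\frac{204738}{248411} - \frac{514966}{-646827}\right) - 2168182\right) - 1660 = \left(\left(204738 \cdot \frac{1}{248411} - - \frac{514966}{646827}\right) - 2168182\right) - 1660 = \left(\left(\frac{204738}{248411} + \frac{514966}{646827}\right) - 2168182\right) - 1660 = \left(\frac{260353285352}{160678941897} - 2168182\right) - 1660 = - \frac{348380929246835902}{160678941897} - 1660 = - \frac{348647656290384922}{160678941897}$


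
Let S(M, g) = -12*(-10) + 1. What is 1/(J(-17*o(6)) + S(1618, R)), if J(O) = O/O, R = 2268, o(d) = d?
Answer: 1/122 ≈ 0.0081967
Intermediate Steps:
S(M, g) = 121 (S(M, g) = 120 + 1 = 121)
J(O) = 1
1/(J(-17*o(6)) + S(1618, R)) = 1/(1 + 121) = 1/122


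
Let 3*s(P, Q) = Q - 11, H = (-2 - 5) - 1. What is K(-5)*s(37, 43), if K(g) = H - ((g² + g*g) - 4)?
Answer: -576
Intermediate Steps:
H = -8 (H = -7 - 1 = -8)
s(P, Q) = -11/3 + Q/3 (s(P, Q) = (Q - 11)/3 = (-11 + Q)/3 = -11/3 + Q/3)
K(g) = -4 - 2*g² (K(g) = -8 - ((g² + g*g) - 4) = -8 - ((g² + g²) - 4) = -8 - (2*g² - 4) = -8 - (-4 + 2*g²) = -8 + (4 - 2*g²) = -4 - 2*g²)
K(-5)*s(37, 43) = (-4 - 2*(-5)²)*(-11/3 + (⅓)*43) = (-4 - 2*25)*(-11/3 + 43/3) = (-4 - 50)*(32/3) = -54*32/3 = -576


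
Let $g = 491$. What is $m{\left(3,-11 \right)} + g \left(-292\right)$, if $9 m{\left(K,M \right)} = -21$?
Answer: $- \frac{430123}{3} \approx -1.4337 \cdot 10^{5}$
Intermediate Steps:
$m{\left(K,M \right)} = - \frac{7}{3}$ ($m{\left(K,M \right)} = \frac{1}{9} \left(-21\right) = - \frac{7}{3}$)
$m{\left(3,-11 \right)} + g \left(-292\right) = - \frac{7}{3} + 491 \left(-292\right) = - \frac{7}{3} - 143372 = - \frac{430123}{3}$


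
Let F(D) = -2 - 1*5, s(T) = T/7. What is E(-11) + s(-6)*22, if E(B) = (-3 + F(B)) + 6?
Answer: -160/7 ≈ -22.857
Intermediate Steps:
s(T) = T/7 (s(T) = T*(⅐) = T/7)
F(D) = -7 (F(D) = -2 - 5 = -7)
E(B) = -4 (E(B) = (-3 - 7) + 6 = -10 + 6 = -4)
E(-11) + s(-6)*22 = -4 + ((⅐)*(-6))*22 = -4 - 6/7*22 = -4 - 132/7 = -160/7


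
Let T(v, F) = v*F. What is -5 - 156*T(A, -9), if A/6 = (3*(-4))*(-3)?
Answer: 303259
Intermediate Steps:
A = 216 (A = 6*((3*(-4))*(-3)) = 6*(-12*(-3)) = 6*36 = 216)
T(v, F) = F*v
-5 - 156*T(A, -9) = -5 - (-1404)*216 = -5 - 156*(-1944) = -5 + 303264 = 303259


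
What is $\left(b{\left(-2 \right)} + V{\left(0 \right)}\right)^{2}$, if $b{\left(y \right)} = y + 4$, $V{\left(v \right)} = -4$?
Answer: $4$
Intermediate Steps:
$b{\left(y \right)} = 4 + y$
$\left(b{\left(-2 \right)} + V{\left(0 \right)}\right)^{2} = \left(\left(4 - 2\right) - 4\right)^{2} = \left(2 - 4\right)^{2} = \left(-2\right)^{2} = 4$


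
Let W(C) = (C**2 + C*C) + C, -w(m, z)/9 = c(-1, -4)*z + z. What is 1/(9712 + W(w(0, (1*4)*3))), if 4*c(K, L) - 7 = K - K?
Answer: 1/185833 ≈ 5.3812e-6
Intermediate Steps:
c(K, L) = 7/4 (c(K, L) = 7/4 + (K - K)/4 = 7/4 + (1/4)*0 = 7/4 + 0 = 7/4)
w(m, z) = -99*z/4 (w(m, z) = -9*(7*z/4 + z) = -99*z/4)
W(C) = C + 2*C**2 (W(C) = (C**2 + C**2) + C = 2*C**2 + C = C + 2*C**2)
1/(9712 + W(w(0, (1*4)*3))) = 1/(9712 + (-99*1*4*3/4)*(1 + 2*(-99*1*4*3/4))) = 1/(9712 + (-99*3)*(1 + 2*(-99*3))) = 1/(9712 + (-99/4*12)*(1 + 2*(-99/4*12))) = 1/(9712 - 297*(1 + 2*(-297))) = 1/(9712 - 297*(1 - 594)) = 1/(9712 - 297*(-593)) = 1/(9712 + 176121) = 1/185833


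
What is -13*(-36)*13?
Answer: 6084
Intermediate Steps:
-13*(-36)*13 = 468*13 = 6084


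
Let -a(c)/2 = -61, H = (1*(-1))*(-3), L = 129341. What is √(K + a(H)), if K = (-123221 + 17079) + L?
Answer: √23321 ≈ 152.71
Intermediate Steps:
H = 3 (H = -1*(-3) = 3)
a(c) = 122 (a(c) = -2*(-61) = 122)
K = 23199 (K = (-123221 + 17079) + 129341 = -106142 + 129341 = 23199)
√(K + a(H)) = √(23199 + 122) = √23321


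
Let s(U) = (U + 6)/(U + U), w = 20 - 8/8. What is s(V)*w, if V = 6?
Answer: 19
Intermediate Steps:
w = 19 (w = 20 - 8/8 = 20 - 1*1 = 20 - 1 = 19)
s(U) = (6 + U)/(2*U) (s(U) = (6 + U)/((2*U)) = (6 + U)*(1/(2*U)) = (6 + U)/(2*U))
s(V)*w = ((1/2)*(6 + 6)/6)*19 = ((1/2)*(1/6)*12)*19 = 1*19 = 19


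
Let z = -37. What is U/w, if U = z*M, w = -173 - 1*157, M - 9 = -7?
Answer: 37/165 ≈ 0.22424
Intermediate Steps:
M = 2 (M = 9 - 7 = 2)
w = -330 (w = -173 - 157 = -330)
U = -74 (U = -37*2 = -74)
U/w = -74/(-330) = -74*(-1/330) = 37/165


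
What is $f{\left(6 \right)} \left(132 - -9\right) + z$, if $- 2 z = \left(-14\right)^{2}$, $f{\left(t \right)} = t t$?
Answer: $4978$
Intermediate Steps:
$f{\left(t \right)} = t^{2}$
$z = -98$ ($z = - \frac{\left(-14\right)^{2}}{2} = \left(- \frac{1}{2}\right) 196 = -98$)
$f{\left(6 \right)} \left(132 - -9\right) + z = 6^{2} \left(132 - -9\right) - 98 = 36 \left(132 + 9\right) - 98 = 36 \cdot 141 - 98 = 5076 - 98 = 4978$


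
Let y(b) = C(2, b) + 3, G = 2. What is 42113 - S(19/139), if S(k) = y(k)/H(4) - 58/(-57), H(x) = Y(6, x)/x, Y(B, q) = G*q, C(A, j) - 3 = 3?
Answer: 4800253/114 ≈ 42108.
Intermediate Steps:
C(A, j) = 6 (C(A, j) = 3 + 3 = 6)
Y(B, q) = 2*q
y(b) = 9 (y(b) = 6 + 3 = 9)
H(x) = 2 (H(x) = (2*x)/x = 2)
S(k) = 629/114 (S(k) = 9/2 - 58/(-57) = 9*(1/2) - 58*(-1/57) = 9/2 + 58/57 = 629/114)
42113 - S(19/139) = 42113 - 1*629/114 = 42113 - 629/114 = 4800253/114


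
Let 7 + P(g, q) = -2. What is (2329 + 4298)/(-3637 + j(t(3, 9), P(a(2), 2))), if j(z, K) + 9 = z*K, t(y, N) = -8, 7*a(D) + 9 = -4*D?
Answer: -6627/3574 ≈ -1.8542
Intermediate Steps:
a(D) = -9/7 - 4*D/7 (a(D) = -9/7 + (-4*D)/7 = -9/7 - 4*D/7)
P(g, q) = -9 (P(g, q) = -7 - 2 = -9)
j(z, K) = -9 + K*z (j(z, K) = -9 + z*K = -9 + K*z)
(2329 + 4298)/(-3637 + j(t(3, 9), P(a(2), 2))) = (2329 + 4298)/(-3637 + (-9 - 9*(-8))) = 6627/(-3637 + (-9 + 72)) = 6627/(-3637 + 63) = 6627/(-3574) = 6627*(-1/3574) = -6627/3574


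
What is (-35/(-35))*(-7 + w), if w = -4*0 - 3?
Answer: -10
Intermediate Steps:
w = -3 (w = 0 - 3 = -3)
(-35/(-35))*(-7 + w) = (-35/(-35))*(-7 - 3) = -35*(-1/35)*(-10) = 1*(-10) = -10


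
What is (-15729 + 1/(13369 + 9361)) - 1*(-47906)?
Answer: 731383211/22730 ≈ 32177.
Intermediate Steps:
(-15729 + 1/(13369 + 9361)) - 1*(-47906) = (-15729 + 1/22730) + 47906 = -357520169/22730 + 47906 = 731383211/22730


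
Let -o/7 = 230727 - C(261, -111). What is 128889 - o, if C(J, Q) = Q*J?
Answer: 1946775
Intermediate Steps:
C(J, Q) = J*Q
o = -1817886 (o = -7*(230727 - 261*(-111)) = -7*(230727 - 1*(-28971)) = -7*(230727 + 28971) = -7*259698 = -1817886)
128889 - o = 128889 - 1*(-1817886) = 128889 + 1817886 = 1946775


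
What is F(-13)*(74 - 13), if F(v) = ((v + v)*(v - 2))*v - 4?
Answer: -309514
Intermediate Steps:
F(v) = -4 + 2*v**2*(-2 + v) (F(v) = ((2*v)*(-2 + v))*v - 4 = (2*v*(-2 + v))*v - 4 = 2*v**2*(-2 + v) - 4 = -4 + 2*v**2*(-2 + v))
F(-13)*(74 - 13) = (-4 - 4*(-13)**2 + 2*(-13)**3)*(74 - 13) = (-4 - 4*169 + 2*(-2197))*61 = (-4 - 676 - 4394)*61 = -5074*61 = -309514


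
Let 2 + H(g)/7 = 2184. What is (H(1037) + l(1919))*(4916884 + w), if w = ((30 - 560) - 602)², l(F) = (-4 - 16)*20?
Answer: 92193633192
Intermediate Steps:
l(F) = -400 (l(F) = -20*20 = -400)
H(g) = 15274 (H(g) = -14 + 7*2184 = -14 + 15288 = 15274)
w = 1281424 (w = (-530 - 602)² = (-1132)² = 1281424)
(H(1037) + l(1919))*(4916884 + w) = (15274 - 400)*(4916884 + 1281424) = 14874*6198308 = 92193633192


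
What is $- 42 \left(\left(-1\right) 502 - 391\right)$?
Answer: $37506$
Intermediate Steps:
$- 42 \left(\left(-1\right) 502 - 391\right) = - 42 \left(-502 - 391\right) = \left(-42\right) \left(-893\right) = 37506$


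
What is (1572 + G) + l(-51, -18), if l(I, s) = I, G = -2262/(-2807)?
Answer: 4271709/2807 ≈ 1521.8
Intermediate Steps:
G = 2262/2807 (G = -2262*(-1/2807) = 2262/2807 ≈ 0.80584)
(1572 + G) + l(-51, -18) = (1572 + 2262/2807) - 51 = 4414866/2807 - 51 = 4271709/2807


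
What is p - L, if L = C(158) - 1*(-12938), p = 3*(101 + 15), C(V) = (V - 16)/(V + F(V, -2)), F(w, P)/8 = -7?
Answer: -642161/51 ≈ -12591.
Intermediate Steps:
F(w, P) = -56 (F(w, P) = 8*(-7) = -56)
C(V) = (-16 + V)/(-56 + V) (C(V) = (V - 16)/(V - 56) = (-16 + V)/(-56 + V))
p = 348 (p = 3*116 = 348)
L = 659909/51 (L = (-16 + 158)/(-56 + 158) - 1*(-12938) = 142/102 + 12938 = (1/102)*142 + 12938 = 71/51 + 12938 = 659909/51 ≈ 12939.)
p - L = 348 - 1*659909/51 = 348 - 659909/51 = -642161/51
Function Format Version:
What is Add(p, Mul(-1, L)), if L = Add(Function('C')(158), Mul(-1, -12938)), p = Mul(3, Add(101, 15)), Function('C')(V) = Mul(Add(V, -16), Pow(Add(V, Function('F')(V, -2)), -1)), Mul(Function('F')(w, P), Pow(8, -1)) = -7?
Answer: Rational(-642161, 51) ≈ -12591.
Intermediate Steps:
Function('F')(w, P) = -56 (Function('F')(w, P) = Mul(8, -7) = -56)
Function('C')(V) = Mul(Pow(Add(-56, V), -1), Add(-16, V)) (Function('C')(V) = Mul(Add(V, -16), Pow(Add(V, -56), -1)) = Mul(Add(-16, V), Pow(Add(-56, V), -1)) = Mul(Pow(Add(-56, V), -1), Add(-16, V)))
p = 348 (p = Mul(3, 116) = 348)
L = Rational(659909, 51) (L = Add(Mul(Pow(Add(-56, 158), -1), Add(-16, 158)), Mul(-1, -12938)) = Add(Mul(Pow(102, -1), 142), 12938) = Add(Mul(Rational(1, 102), 142), 12938) = Add(Rational(71, 51), 12938) = Rational(659909, 51) ≈ 12939.)
Add(p, Mul(-1, L)) = Add(348, Mul(-1, Rational(659909, 51))) = Add(348, Rational(-659909, 51)) = Rational(-642161, 51)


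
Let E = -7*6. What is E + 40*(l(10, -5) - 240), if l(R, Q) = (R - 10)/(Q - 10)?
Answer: -9642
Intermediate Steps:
E = -42
l(R, Q) = (-10 + R)/(-10 + Q)
E + 40*(l(10, -5) - 240) = -42 + 40*((-10 + 10)/(-10 - 5) - 240) = -42 + 40*(0/(-15) - 240) = -42 + 40*(-1/15*0 - 240) = -42 + 40*(0 - 240) = -42 + 40*(-240) = -42 - 9600 = -9642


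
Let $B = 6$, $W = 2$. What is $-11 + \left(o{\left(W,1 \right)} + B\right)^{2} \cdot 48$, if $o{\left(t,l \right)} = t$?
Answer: $3061$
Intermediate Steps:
$-11 + \left(o{\left(W,1 \right)} + B\right)^{2} \cdot 48 = -11 + \left(2 + 6\right)^{2} \cdot 48 = -11 + 8^{2} \cdot 48 = -11 + 64 \cdot 48 = -11 + 3072 = 3061$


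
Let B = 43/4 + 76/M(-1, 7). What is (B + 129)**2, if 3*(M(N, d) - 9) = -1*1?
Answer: 59644729/2704 ≈ 22058.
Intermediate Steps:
M(N, d) = 26/3 (M(N, d) = 9 + (-1*1)/3 = 9 + (1/3)*(-1) = 9 - 1/3 = 26/3)
B = 1015/52 (B = 43/4 + 76/(26/3) = 43*(1/4) + 76*(3/26) = 43/4 + 114/13 = 1015/52 ≈ 19.519)
(B + 129)**2 = (1015/52 + 129)**2 = (7723/52)**2 = 59644729/2704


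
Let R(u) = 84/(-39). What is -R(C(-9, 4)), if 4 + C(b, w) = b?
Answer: 28/13 ≈ 2.1538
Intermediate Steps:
C(b, w) = -4 + b
R(u) = -28/13 (R(u) = 84*(-1/39) = -28/13)
-R(C(-9, 4)) = -1*(-28/13) = 28/13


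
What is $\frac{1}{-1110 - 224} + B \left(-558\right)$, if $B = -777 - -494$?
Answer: $\frac{210657275}{1334} \approx 1.5791 \cdot 10^{5}$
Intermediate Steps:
$B = -283$ ($B = -777 + 494 = -283$)
$\frac{1}{-1110 - 224} + B \left(-558\right) = \frac{1}{-1110 - 224} - -157914 = \frac{1}{-1334} + 157914 = - \frac{1}{1334} + 157914 = \frac{210657275}{1334}$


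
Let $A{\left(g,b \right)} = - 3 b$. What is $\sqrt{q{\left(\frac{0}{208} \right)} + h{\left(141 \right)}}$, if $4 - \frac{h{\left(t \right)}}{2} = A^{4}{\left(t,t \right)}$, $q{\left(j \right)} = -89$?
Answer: $9 i \sqrt{790508323} \approx 2.5304 \cdot 10^{5} i$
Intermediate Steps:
$h{\left(t \right)} = 8 - 162 t^{4}$ ($h{\left(t \right)} = 8 - 2 \left(- 3 t\right)^{4} = 8 - 2 \cdot 81 t^{4} = 8 - 162 t^{4}$)
$\sqrt{q{\left(\frac{0}{208} \right)} + h{\left(141 \right)}} = \sqrt{-89 + \left(8 - 162 \cdot 141^{4}\right)} = \sqrt{-89 + \left(8 - 64031174082\right)} = \sqrt{-89 - 64031174074} = \sqrt{-64031174163} = 9 i \sqrt{790508323}$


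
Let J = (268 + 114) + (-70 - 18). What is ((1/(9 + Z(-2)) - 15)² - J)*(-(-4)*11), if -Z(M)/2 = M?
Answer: -530200/169 ≈ -3137.3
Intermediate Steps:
Z(M) = -2*M
J = 294 (J = 382 - 88 = 294)
((1/(9 + Z(-2)) - 15)² - J)*(-(-4)*11) = ((1/(9 - 2*(-2)) - 15)² - 1*294)*(-(-4)*11) = ((1/(9 + 4) - 15)² - 294)*(-1*(-44)) = ((1/13 - 15)² - 294)*44 = ((-194/13)² - 294)*44 = (37636/169 - 294)*44 = -12050/169*44 = -530200/169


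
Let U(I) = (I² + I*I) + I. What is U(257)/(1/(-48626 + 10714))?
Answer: -5017842760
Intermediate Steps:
U(I) = I + 2*I² (U(I) = (I² + I²) + I = 2*I² + I = I + 2*I²)
U(257)/(1/(-48626 + 10714)) = (257*(1 + 2*257))/(1/(-48626 + 10714)) = (257*(1 + 514))/(1/(-37912)) = (257*515)/(-1/37912) = 132355*(-37912) = -5017842760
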